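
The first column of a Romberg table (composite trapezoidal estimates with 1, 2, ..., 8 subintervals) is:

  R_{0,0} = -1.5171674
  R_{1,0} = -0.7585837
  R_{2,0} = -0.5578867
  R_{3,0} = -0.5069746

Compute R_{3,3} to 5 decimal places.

Richardson extrapolation on the trapezoidal column (denominator 4−1=3):
R_{1,1} = (4·(-0.7585837) − (-1.5171674)) / 3 = -0.5057225
R_{2,1} = (4·(-0.5578867) − (-0.7585837)) / 3 = -0.4909877
R_{3,1} = (4·(-0.5069746) − (-0.5578867)) / 3 = -0.4900039
R_{2,2} = (16·(-0.4909877) − (-0.5057225)) / 15 = -0.4900054
R_{3,2} = (16·(-0.4900039) − (-0.4909877)) / 15 = -0.4899383
R_{3,3} = -0.4899383 + (-0.4899383 − (-0.4900054))/63 = -0.4899372

-0.48994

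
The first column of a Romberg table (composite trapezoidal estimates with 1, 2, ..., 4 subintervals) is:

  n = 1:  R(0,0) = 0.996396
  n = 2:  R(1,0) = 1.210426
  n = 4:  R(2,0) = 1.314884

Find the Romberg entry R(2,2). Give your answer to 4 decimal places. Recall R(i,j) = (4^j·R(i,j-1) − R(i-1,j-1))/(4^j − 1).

Richardson extrapolation on the trapezoidal column (denominator 4−1=3):
R(1,1) = (4·1.210426 − 0.996396) / 3 = 1.281769
R(2,1) = (4·1.314884 − 1.210426) / 3 = 1.349703
R(2,2) = 1.349703 + (1.349703 − 1.281769)/15 = 1.354232

1.3542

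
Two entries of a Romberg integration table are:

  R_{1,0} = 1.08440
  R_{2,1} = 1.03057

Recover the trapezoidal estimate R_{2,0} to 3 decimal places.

1.044

From R_{2,1} = (4·R_{2,0} − R_{1,0})/3, solve for R_{2,0}:
4·R_{2,0} = 3·1.03057 + 1.08440 = 4.17611
R_{2,0} = 1.04403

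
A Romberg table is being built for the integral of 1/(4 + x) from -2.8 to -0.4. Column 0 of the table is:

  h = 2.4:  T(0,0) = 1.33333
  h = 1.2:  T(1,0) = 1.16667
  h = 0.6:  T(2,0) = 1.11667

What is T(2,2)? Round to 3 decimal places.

1.099

Richardson extrapolation on the trapezoidal column (denominator 4−1=3):
T(1,1) = (4·1.16667 − 1.33333) / 3 = 1.11112
T(2,1) = 1.11667 + (1.11667 − 1.16667)/3 = 1.10000
T(2,2) = 1.10000 + (1.10000 − 1.11112)/15 = 1.09926
(Column j=1 coincides with Simpson's rule on the same nodes.)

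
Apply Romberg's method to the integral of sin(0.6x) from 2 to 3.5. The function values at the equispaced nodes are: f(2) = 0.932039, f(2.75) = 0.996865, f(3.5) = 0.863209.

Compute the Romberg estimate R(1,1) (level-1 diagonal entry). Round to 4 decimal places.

1.4457

R(0,0) (trapezoid, 1 panel, h=1.5000): 1.346436
R(1,0) (trapezoid, 2 panels, h=0.7500): 1.420867
R(1,1) = 1.420867 + (1.420867 − 1.346436)/3 = 1.445677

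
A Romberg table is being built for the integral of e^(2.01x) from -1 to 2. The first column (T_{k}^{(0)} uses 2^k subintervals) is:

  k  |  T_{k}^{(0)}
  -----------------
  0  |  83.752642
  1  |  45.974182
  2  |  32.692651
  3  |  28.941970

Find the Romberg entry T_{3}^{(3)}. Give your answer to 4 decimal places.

T_{1}^{(1)} = 45.974182 + (45.974182 − 83.752642)/3 = 33.381362
T_{2}^{(1)} = (4·32.692651 − 45.974182) / 3 = 28.265474
T_{3}^{(1)} = 28.941970 + (28.941970 − 32.692651)/3 = 27.691743
T_{2}^{(2)} = (16·28.265474 − 33.381362) / 15 = 27.924415
T_{3}^{(2)} = 27.691743 + (27.691743 − 28.265474)/15 = 27.653494
T_{3}^{(3)} = 27.653494 + (27.653494 − 27.924415)/63 = 27.649194

27.6492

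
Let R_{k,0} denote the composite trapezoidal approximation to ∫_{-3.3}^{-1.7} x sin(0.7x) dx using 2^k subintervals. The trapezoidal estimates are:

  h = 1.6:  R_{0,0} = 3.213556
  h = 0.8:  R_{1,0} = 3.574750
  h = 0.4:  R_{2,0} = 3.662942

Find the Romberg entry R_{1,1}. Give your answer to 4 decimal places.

3.6951

R_{1,1} = (4·3.574750 − 3.213556) / 3 = 3.695148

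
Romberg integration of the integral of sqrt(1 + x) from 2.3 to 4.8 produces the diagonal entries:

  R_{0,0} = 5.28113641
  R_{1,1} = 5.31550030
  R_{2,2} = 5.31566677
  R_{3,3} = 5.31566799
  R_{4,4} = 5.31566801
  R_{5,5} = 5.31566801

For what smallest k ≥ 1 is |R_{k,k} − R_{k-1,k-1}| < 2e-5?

k = 3

|R_{1,1} − R_{0,0}| = 0.03436389 ≥ 2e-5
|R_{2,2} − R_{1,1}| = 0.00016647 ≥ 2e-5
|R_{3,3} − R_{2,2}| = 0.00000122 < 2e-5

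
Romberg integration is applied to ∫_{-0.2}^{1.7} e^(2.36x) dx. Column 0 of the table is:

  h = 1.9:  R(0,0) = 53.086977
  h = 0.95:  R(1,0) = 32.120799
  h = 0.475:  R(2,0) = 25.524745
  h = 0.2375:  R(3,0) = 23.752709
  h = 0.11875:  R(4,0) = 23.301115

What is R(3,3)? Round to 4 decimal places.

23.1502

Richardson extrapolation on the trapezoidal column (denominator 4−1=3):
R(1,1) = (4·32.120799 − 53.086977) / 3 = 25.132073
R(2,1) = (4·25.524745 − 32.120799) / 3 = 23.326060
R(3,1) = 23.752709 + (23.752709 − 25.524745)/3 = 23.162030
R(2,2) = (16·23.326060 − 25.132073) / 15 = 23.205659
R(3,2) = 23.162030 + (23.162030 − 23.326060)/15 = 23.151095
R(3,3) = 23.151095 + (23.151095 − 23.205659)/63 = 23.150229
(Column j=1 coincides with Simpson's rule on the same nodes.)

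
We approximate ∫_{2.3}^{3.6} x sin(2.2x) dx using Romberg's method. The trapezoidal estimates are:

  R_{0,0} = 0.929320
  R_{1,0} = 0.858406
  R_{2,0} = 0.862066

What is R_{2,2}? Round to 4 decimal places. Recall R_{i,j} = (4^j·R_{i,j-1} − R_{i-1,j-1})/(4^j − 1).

Richardson extrapolation on the trapezoidal column (denominator 4−1=3):
R_{1,1} = 0.858406 + (0.858406 − 0.929320)/3 = 0.834768
R_{2,1} = 0.862066 + (0.862066 − 0.858406)/3 = 0.863286
R_{2,2} = (16·0.863286 − 0.834768) / 15 = 0.865187

0.8652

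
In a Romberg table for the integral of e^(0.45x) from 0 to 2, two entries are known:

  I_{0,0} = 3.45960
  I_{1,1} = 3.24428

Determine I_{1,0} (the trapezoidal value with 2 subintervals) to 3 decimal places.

From I_{1,1} = (4·I_{1,0} − I_{0,0})/3, solve for I_{1,0}:
4·I_{1,0} = 3·3.24428 + 3.45960 = 13.19244
I_{1,0} = 3.29811

3.298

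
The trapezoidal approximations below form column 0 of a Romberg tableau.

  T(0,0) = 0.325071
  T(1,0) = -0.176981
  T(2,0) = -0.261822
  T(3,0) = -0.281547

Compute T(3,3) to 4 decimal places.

Richardson extrapolation on the trapezoidal column (denominator 4−1=3):
T(1,1) = (4·(-0.176981) − 0.325071) / 3 = -0.344332
T(2,1) = (4·(-0.261822) − (-0.176981)) / 3 = -0.290102
T(3,1) = (4·(-0.281547) − (-0.261822)) / 3 = -0.288122
T(2,2) = (16·(-0.290102) − (-0.344332)) / 15 = -0.286487
T(3,2) = -0.288122 + (-0.288122 − (-0.290102))/15 = -0.287990
T(3,3) = -0.287990 + (-0.287990 − (-0.286487))/63 = -0.288014

-0.2880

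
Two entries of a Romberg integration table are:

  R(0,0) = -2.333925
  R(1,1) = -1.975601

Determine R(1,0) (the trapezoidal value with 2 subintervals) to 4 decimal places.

From R(1,1) = (4·R(1,0) − R(0,0))/3, solve for R(1,0):
4·R(1,0) = 3·(-1.975601) + (-2.333925) = -8.260728
R(1,0) = -2.065182

-2.0652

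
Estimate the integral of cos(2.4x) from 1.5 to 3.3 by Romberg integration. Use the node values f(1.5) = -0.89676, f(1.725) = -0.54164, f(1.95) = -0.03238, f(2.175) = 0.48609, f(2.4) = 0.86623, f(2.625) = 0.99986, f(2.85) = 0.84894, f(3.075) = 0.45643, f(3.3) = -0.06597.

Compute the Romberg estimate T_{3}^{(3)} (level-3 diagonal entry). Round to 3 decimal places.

T_{0}^{(0)} (trapezoid, 1 panel, h=1.8000): -0.86646
T_{1}^{(0)} (trapezoid, 2 panels, h=0.9000): 0.34638
T_{2}^{(0)} (trapezoid, 4 panels, h=0.4500): 0.54064
T_{3}^{(0)} (trapezoid, 8 panels, h=0.2250): 0.58549
T_{1}^{(1)} = 0.34638 + (0.34638 − (-0.86646))/3 = 0.75066
T_{2}^{(1)} = 0.54064 + (0.54064 − 0.34638)/3 = 0.60539
T_{3}^{(1)} = 0.58549 + (0.58549 − 0.54064)/3 = 0.60044
T_{2}^{(2)} = 0.60539 + (0.60539 − 0.75066)/15 = 0.59571
T_{3}^{(2)} = 0.60044 + (0.60044 − 0.60539)/15 = 0.60011
T_{3}^{(3)} = 0.60011 + (0.60011 − 0.59571)/63 = 0.60018

0.600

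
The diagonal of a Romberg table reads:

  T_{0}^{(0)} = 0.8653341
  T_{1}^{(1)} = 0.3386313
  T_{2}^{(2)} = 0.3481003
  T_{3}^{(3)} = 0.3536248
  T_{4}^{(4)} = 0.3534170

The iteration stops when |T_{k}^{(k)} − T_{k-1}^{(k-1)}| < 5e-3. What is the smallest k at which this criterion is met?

|T_{1}^{(1)} − T_{0}^{(0)}| = 0.5267028 ≥ 5e-3
|T_{2}^{(2)} − T_{1}^{(1)}| = 0.0094690 ≥ 5e-3
|T_{3}^{(3)} − T_{2}^{(2)}| = 0.0055245 ≥ 5e-3
|T_{4}^{(4)} − T_{3}^{(3)}| = 0.0002078 < 5e-3

k = 4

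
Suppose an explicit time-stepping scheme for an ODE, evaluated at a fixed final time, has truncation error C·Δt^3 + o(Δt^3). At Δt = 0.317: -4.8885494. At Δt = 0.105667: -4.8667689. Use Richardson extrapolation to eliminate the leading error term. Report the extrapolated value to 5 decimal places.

-4.86593

Extrapolated value = (27·A(Δt/3) − A(Δt)) / (27 − 1)
= (27·(-4.8667689) − (-4.8885494)) / 26
= -126.5142109 / 26 = -4.8659312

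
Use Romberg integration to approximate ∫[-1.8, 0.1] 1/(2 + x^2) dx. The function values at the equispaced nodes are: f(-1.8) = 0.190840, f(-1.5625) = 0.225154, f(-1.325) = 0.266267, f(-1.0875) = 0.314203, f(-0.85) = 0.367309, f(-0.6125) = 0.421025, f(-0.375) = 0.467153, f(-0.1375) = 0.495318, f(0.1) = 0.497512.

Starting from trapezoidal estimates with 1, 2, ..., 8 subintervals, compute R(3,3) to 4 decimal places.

0.6897

R(0,0) (trapezoid, 1 panel, h=1.9000): 0.653934
R(1,0) (trapezoid, 2 panels, h=0.9500): 0.675911
R(2,0) (trapezoid, 4 panels, h=0.4750): 0.686330
R(3,0) (trapezoid, 8 panels, h=0.2375): 0.688894
R(1,1) = 0.675911 + (0.675911 − 0.653934)/3 = 0.683237
R(2,1) = 0.686330 + (0.686330 − 0.675911)/3 = 0.689803
R(3,1) = 0.688894 + (0.688894 − 0.686330)/3 = 0.689749
R(2,2) = 0.689803 + (0.689803 − 0.683237)/15 = 0.690241
R(3,2) = 0.689749 + (0.689749 − 0.689803)/15 = 0.689745
R(3,3) = 0.689745 + (0.689745 − 0.690241)/63 = 0.689737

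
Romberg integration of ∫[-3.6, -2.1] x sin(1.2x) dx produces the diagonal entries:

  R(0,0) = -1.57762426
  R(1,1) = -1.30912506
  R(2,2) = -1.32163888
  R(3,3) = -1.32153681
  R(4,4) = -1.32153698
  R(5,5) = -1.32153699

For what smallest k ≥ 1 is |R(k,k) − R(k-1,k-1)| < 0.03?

|R(1,1) − R(0,0)| = 0.26849920 ≥ 0.03
|R(2,2) − R(1,1)| = 0.01251382 < 0.03

k = 2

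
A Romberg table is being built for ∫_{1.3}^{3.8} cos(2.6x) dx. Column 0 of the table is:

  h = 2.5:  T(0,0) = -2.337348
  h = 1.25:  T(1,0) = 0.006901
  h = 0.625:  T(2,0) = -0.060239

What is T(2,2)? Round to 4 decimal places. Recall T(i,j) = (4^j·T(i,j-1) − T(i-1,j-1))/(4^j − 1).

-0.1407

T(1,1) = (4·0.006901 − (-2.337348)) / 3 = 0.788317
T(2,1) = (4·(-0.060239) − 0.006901) / 3 = -0.082619
T(2,2) = -0.082619 + (-0.082619 − 0.788317)/15 = -0.140681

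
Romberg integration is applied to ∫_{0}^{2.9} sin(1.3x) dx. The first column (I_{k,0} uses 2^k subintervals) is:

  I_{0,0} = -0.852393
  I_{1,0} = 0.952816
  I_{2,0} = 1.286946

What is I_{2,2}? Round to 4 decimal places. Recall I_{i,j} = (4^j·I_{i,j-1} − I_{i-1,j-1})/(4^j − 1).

I_{1,1} = 0.952816 + (0.952816 − (-0.852393))/3 = 1.554552
I_{2,1} = 1.286946 + (1.286946 − 0.952816)/3 = 1.398323
I_{2,2} = 1.398323 + (1.398323 − 1.554552)/15 = 1.387908

1.3879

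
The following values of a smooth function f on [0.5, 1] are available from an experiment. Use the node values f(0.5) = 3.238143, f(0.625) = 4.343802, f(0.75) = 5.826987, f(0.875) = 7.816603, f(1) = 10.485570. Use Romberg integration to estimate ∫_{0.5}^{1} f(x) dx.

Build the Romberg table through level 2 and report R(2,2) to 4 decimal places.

3.0840

R(0,0) (trapezoid, 1 panel, h=0.5000): 3.430928
R(1,0) (trapezoid, 2 panels, h=0.2500): 3.172211
R(2,0) (trapezoid, 4 panels, h=0.1250): 3.106156
R(1,1) = 3.172211 + (3.172211 − 3.430928)/3 = 3.085972
R(2,1) = 3.106156 + (3.106156 − 3.172211)/3 = 3.084138
R(2,2) = 3.084138 + (3.084138 − 3.085972)/15 = 3.084016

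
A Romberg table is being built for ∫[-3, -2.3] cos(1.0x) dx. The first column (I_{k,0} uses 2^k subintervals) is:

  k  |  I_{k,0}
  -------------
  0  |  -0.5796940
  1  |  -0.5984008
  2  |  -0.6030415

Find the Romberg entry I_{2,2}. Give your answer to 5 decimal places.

Richardson extrapolation on the trapezoidal column (denominator 4−1=3):
I_{1,1} = -0.5984008 + (-0.5984008 − (-0.5796940))/3 = -0.6046364
I_{2,1} = (4·(-0.6030415) − (-0.5984008)) / 3 = -0.6045884
I_{2,2} = (16·(-0.6045884) − (-0.6046364)) / 15 = -0.6045852

-0.60459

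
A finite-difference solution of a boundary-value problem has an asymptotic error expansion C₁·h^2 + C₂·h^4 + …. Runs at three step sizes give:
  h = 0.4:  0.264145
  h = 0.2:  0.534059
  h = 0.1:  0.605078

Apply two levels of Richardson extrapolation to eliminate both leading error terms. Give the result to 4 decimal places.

First eliminate the h^2 term (factor 2^2 = 4):
  B₁ = (4·0.534059 − 0.264145)/3 = 0.624030
  B₂ = (4·0.605078 − 0.534059)/3 = 0.628751
Then eliminate the h^4 term (factor 2^4 = 16):
  (16·0.628751 − 0.624030)/15 = 0.629066

0.6291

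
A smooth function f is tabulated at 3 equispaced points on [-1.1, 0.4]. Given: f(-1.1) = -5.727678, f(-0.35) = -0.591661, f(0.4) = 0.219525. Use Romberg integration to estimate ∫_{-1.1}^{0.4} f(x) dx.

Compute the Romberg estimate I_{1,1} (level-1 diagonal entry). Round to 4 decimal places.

-1.9687

I_{0,0} (trapezoid, 1 panel, h=1.5000): -4.131115
I_{1,0} (trapezoid, 2 panels, h=0.7500): -2.509303
I_{1,1} = -2.509303 + (-2.509303 − (-4.131115))/3 = -1.968699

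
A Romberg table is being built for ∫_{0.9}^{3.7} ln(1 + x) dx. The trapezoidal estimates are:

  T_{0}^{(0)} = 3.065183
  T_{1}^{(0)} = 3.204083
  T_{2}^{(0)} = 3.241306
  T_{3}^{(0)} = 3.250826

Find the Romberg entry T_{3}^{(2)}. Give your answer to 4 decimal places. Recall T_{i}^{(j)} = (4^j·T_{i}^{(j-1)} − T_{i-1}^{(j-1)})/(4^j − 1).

Richardson extrapolation on the trapezoidal column (denominator 4−1=3):
T_{2}^{(1)} = 3.241306 + (3.241306 − 3.204083)/3 = 3.253714
T_{3}^{(1)} = (4·3.250826 − 3.241306) / 3 = 3.253999
T_{3}^{(2)} = 3.253999 + (3.253999 − 3.253714)/15 = 3.254018
(Column j=1 coincides with Simpson's rule on the same nodes.)

3.2540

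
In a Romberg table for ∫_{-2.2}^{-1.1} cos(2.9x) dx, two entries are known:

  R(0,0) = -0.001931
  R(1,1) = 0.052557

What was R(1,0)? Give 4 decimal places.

0.0389

From R(1,1) = (4·R(1,0) − R(0,0))/3, solve for R(1,0):
4·R(1,0) = 3·0.052557 + (-0.001931) = 0.155740
R(1,0) = 0.038935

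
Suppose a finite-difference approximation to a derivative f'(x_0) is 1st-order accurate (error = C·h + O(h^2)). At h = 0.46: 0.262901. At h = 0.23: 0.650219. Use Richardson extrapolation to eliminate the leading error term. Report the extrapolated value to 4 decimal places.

1.0375

Extrapolated value = (2·A(h/2) − A(h)) / (2 − 1)
= (2·0.650219 − 0.262901) / 1
= 1.037537 / 1 = 1.037537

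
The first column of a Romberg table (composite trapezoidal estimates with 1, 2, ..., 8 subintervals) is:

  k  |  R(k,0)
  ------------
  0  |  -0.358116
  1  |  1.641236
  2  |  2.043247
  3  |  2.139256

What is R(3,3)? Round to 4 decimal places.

Richardson extrapolation on the trapezoidal column (denominator 4−1=3):
R(1,1) = 1.641236 + (1.641236 − (-0.358116))/3 = 2.307687
R(2,1) = 2.043247 + (2.043247 − 1.641236)/3 = 2.177251
R(3,1) = (4·2.139256 − 2.043247) / 3 = 2.171259
R(2,2) = (16·2.177251 − 2.307687) / 15 = 2.168555
R(3,2) = 2.171259 + (2.171259 − 2.177251)/15 = 2.170860
R(3,3) = 2.170860 + (2.170860 − 2.168555)/63 = 2.170897
(Column j=1 coincides with Simpson's rule on the same nodes.)

2.1709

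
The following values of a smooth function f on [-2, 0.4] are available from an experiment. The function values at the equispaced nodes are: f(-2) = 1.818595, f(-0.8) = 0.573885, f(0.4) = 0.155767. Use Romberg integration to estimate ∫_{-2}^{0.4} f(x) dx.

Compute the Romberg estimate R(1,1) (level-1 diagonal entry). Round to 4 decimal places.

1.7080

R(0,0) (trapezoid, 1 panel, h=2.4000): 2.369234
R(1,0) (trapezoid, 2 panels, h=1.2000): 1.873279
R(1,1) = 1.873279 + (1.873279 − 2.369234)/3 = 1.707961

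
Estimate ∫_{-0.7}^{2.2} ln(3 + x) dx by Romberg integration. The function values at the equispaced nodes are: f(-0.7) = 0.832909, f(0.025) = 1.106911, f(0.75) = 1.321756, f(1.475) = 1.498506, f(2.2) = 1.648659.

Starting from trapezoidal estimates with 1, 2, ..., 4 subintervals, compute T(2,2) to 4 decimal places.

T(0,0) (trapezoid, 1 panel, h=2.9000): 3.598274
T(1,0) (trapezoid, 2 panels, h=1.4500): 3.715683
T(2,0) (trapezoid, 4 panels, h=0.7250): 3.746769
T(1,1) = 3.715683 + (3.715683 − 3.598274)/3 = 3.754819
T(2,1) = 3.746769 + (3.746769 − 3.715683)/3 = 3.757131
T(2,2) = 3.757131 + (3.757131 − 3.754819)/15 = 3.757285

3.7573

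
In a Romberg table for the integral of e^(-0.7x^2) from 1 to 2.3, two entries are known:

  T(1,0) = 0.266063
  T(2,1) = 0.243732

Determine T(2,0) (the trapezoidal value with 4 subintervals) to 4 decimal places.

From T(2,1) = (4·T(2,0) − T(1,0))/3, solve for T(2,0):
4·T(2,0) = 3·0.243732 + 0.266063 = 0.997259
T(2,0) = 0.249315

0.2493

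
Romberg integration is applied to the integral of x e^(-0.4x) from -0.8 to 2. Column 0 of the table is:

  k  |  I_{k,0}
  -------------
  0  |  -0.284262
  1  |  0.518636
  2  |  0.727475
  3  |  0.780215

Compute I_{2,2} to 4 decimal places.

0.7978

I_{1,1} = (4·0.518636 − (-0.284262)) / 3 = 0.786269
I_{2,1} = (4·0.727475 − 0.518636) / 3 = 0.797088
I_{2,2} = (16·0.797088 − 0.786269) / 15 = 0.797809
(Column j=1 coincides with Simpson's rule on the same nodes.)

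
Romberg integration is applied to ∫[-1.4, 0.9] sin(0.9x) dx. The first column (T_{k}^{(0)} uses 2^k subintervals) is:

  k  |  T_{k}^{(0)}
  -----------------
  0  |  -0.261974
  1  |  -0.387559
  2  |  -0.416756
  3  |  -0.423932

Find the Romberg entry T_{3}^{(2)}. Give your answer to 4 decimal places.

-0.4263

T_{2}^{(1)} = -0.416756 + (-0.416756 − (-0.387559))/3 = -0.426488
T_{3}^{(1)} = (4·(-0.423932) − (-0.416756)) / 3 = -0.426324
T_{3}^{(2)} = (16·(-0.426324) − (-0.426488)) / 15 = -0.426313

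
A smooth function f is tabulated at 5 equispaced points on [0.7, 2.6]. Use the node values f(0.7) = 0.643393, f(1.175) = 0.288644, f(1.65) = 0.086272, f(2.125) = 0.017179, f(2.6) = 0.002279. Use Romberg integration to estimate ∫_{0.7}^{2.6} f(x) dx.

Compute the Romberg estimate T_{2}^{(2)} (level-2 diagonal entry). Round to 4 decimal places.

0.3239

T_{0}^{(0)} (trapezoid, 1 panel, h=1.9000): 0.613388
T_{1}^{(0)} (trapezoid, 2 panels, h=0.9500): 0.388653
T_{2}^{(0)} (trapezoid, 4 panels, h=0.4750): 0.339592
T_{1}^{(1)} = 0.388653 + (0.388653 − 0.613388)/3 = 0.313741
T_{2}^{(1)} = 0.339592 + (0.339592 − 0.388653)/3 = 0.323238
T_{2}^{(2)} = 0.323238 + (0.323238 − 0.313741)/15 = 0.323871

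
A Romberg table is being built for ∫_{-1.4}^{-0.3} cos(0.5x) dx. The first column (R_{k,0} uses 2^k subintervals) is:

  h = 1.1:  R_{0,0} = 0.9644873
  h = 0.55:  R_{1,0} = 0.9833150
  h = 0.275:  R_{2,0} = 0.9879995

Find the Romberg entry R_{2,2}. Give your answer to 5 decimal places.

Richardson extrapolation on the trapezoidal column (denominator 4−1=3):
R_{1,1} = 0.9833150 + (0.9833150 − 0.9644873)/3 = 0.9895909
R_{2,1} = (4·0.9879995 − 0.9833150) / 3 = 0.9895610
R_{2,2} = (16·0.9895610 − 0.9895909) / 15 = 0.9895590

0.98956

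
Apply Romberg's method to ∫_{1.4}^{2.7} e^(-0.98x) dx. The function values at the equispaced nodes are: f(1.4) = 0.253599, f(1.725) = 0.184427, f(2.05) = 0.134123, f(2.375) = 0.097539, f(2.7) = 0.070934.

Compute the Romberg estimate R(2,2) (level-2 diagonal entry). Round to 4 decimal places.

0.1864

R(0,0) (trapezoid, 1 panel, h=1.3000): 0.210946
R(1,0) (trapezoid, 2 panels, h=0.6500): 0.192653
R(2,0) (trapezoid, 4 panels, h=0.3250): 0.187966
R(1,1) = 0.192653 + (0.192653 − 0.210946)/3 = 0.186555
R(2,1) = 0.187966 + (0.187966 − 0.192653)/3 = 0.186404
R(2,2) = 0.186404 + (0.186404 − 0.186555)/15 = 0.186394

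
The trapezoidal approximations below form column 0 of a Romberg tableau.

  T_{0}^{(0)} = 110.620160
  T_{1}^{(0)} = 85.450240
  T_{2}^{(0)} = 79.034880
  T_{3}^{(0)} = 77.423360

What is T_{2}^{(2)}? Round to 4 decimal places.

76.8855

Richardson extrapolation on the trapezoidal column (denominator 4−1=3):
T_{1}^{(1)} = 85.450240 + (85.450240 − 110.620160)/3 = 77.060267
T_{2}^{(1)} = (4·79.034880 − 85.450240) / 3 = 76.896427
T_{2}^{(2)} = (16·76.896427 − 77.060267) / 15 = 76.885504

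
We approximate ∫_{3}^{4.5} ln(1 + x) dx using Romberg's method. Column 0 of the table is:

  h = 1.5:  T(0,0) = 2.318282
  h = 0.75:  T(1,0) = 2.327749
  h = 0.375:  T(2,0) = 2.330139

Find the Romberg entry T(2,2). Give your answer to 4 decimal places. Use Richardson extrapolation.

2.3309

Richardson extrapolation on the trapezoidal column (denominator 4−1=3):
T(1,1) = 2.327749 + (2.327749 − 2.318282)/3 = 2.330905
T(2,1) = (4·2.330139 − 2.327749) / 3 = 2.330936
T(2,2) = (16·2.330936 − 2.330905) / 15 = 2.330938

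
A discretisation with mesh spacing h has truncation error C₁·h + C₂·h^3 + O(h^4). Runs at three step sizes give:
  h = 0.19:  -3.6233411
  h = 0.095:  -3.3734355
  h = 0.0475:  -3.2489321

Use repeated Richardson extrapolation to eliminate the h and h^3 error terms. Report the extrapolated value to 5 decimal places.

-3.12456

First eliminate the h term (factor 2^1 = 2):
  B₁ = (2·(-3.3734355) − (-3.6233411))/1 = -3.1235299
  B₂ = (2·(-3.2489321) − (-3.3734355))/1 = -3.1244287
Then eliminate the h^3 term (factor 2^3 = 8):
  (8·(-3.1244287) − (-3.1235299))/7 = -3.1245571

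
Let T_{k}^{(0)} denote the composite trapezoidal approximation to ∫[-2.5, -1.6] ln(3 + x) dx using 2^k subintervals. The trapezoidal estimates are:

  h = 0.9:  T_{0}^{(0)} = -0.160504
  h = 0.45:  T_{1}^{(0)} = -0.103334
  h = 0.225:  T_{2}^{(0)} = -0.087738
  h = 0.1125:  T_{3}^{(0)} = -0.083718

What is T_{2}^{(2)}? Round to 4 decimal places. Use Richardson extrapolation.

-0.0824

Richardson extrapolation on the trapezoidal column (denominator 4−1=3):
T_{1}^{(1)} = -0.103334 + (-0.103334 − (-0.160504))/3 = -0.084277
T_{2}^{(1)} = (4·(-0.087738) − (-0.103334)) / 3 = -0.082539
T_{2}^{(2)} = (16·(-0.082539) − (-0.084277)) / 15 = -0.082423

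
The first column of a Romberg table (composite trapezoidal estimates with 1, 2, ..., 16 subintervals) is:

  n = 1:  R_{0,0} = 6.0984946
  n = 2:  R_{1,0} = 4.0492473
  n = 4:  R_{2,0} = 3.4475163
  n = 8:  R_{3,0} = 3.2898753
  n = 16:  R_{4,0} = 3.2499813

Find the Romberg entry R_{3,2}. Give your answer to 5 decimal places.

Richardson extrapolation on the trapezoidal column (denominator 4−1=3):
R_{2,1} = 3.4475163 + (3.4475163 − 4.0492473)/3 = 3.2469393
R_{3,1} = 3.2898753 + (3.2898753 − 3.4475163)/3 = 3.2373283
R_{3,2} = (16·3.2373283 − 3.2469393) / 15 = 3.2366876

3.23669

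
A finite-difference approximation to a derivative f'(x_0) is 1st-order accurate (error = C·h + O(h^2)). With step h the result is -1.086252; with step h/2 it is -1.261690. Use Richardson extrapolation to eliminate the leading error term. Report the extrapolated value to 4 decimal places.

-1.4371

The leading error scales as h; refining by a factor of 2 reduces it by 2^1 = 2.
Extrapolated value = (2·A(h/2) − A(h)) / (2 − 1)
= (2·(-1.261690) − (-1.086252)) / 1
= -1.437128 / 1 = -1.437128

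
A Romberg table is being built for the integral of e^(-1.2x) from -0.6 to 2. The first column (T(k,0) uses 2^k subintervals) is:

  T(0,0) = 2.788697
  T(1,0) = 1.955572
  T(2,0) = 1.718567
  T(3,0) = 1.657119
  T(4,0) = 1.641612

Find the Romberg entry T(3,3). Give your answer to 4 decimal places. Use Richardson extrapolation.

1.6364

T(1,1) = (4·1.955572 − 2.788697) / 3 = 1.677864
T(2,1) = 1.718567 + (1.718567 − 1.955572)/3 = 1.639565
T(3,1) = (4·1.657119 − 1.718567) / 3 = 1.636636
T(2,2) = 1.639565 + (1.639565 − 1.677864)/15 = 1.637012
T(3,2) = 1.636636 + (1.636636 − 1.639565)/15 = 1.636441
T(3,3) = (64·1.636441 − 1.637012) / 63 = 1.636432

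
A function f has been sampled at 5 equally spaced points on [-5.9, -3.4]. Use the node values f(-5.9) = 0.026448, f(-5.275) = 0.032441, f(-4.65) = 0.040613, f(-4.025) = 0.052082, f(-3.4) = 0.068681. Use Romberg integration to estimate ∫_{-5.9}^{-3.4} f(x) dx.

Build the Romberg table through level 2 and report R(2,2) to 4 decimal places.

0.1072

R(0,0) (trapezoid, 1 panel, h=2.5000): 0.118911
R(1,0) (trapezoid, 2 panels, h=1.2500): 0.110222
R(2,0) (trapezoid, 4 panels, h=0.6250): 0.107938
R(1,1) = 0.110222 + (0.110222 − 0.118911)/3 = 0.107326
R(2,1) = 0.107938 + (0.107938 − 0.110222)/3 = 0.107177
R(2,2) = 0.107177 + (0.107177 − 0.107326)/15 = 0.107167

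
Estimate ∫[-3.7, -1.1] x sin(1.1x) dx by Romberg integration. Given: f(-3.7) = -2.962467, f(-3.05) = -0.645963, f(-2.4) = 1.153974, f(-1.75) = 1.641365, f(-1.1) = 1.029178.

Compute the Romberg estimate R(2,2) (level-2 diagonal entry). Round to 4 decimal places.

0.9293

R(0,0) (trapezoid, 1 panel, h=2.6000): -2.513276
R(1,0) (trapezoid, 2 panels, h=1.3000): 0.243528
R(2,0) (trapezoid, 4 panels, h=0.6500): 0.768775
R(1,1) = 0.243528 + (0.243528 − (-2.513276))/3 = 1.162463
R(2,1) = 0.768775 + (0.768775 − 0.243528)/3 = 0.943857
R(2,2) = 0.943857 + (0.943857 − 1.162463)/15 = 0.929283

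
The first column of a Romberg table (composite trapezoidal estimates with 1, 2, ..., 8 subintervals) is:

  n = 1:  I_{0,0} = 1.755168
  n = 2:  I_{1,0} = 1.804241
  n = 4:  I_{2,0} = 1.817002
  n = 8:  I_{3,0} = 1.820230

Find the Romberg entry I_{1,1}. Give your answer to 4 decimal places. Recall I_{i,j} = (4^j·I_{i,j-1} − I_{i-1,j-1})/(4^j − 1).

Richardson extrapolation on the trapezoidal column (denominator 4−1=3):
I_{1,1} = (4·1.804241 − 1.755168) / 3 = 1.820599
(Column j=1 coincides with Simpson's rule on the same nodes.)

1.8206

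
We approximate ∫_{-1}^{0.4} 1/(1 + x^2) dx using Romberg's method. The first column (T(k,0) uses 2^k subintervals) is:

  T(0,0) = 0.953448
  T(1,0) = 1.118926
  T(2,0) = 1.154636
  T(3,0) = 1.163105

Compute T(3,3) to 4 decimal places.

Richardson extrapolation on the trapezoidal column (denominator 4−1=3):
T(1,1) = 1.118926 + (1.118926 − 0.953448)/3 = 1.174085
T(2,1) = 1.154636 + (1.154636 − 1.118926)/3 = 1.166539
T(3,1) = (4·1.163105 − 1.154636) / 3 = 1.165928
T(2,2) = 1.166539 + (1.166539 − 1.174085)/15 = 1.166036
T(3,2) = (16·1.165928 − 1.166539) / 15 = 1.165887
T(3,3) = 1.165887 + (1.165887 − 1.166036)/63 = 1.165885

1.1659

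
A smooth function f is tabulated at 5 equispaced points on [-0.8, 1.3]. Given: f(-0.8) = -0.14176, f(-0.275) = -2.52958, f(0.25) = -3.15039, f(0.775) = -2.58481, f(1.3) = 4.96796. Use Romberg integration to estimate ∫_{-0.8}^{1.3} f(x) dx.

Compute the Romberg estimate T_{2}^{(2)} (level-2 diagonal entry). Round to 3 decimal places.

T_{0}^{(0)} (trapezoid, 1 panel, h=2.1000): 5.06751
T_{1}^{(0)} (trapezoid, 2 panels, h=1.0500): -0.77415
T_{2}^{(0)} (trapezoid, 4 panels, h=0.5250): -3.07213
T_{1}^{(1)} = -0.77415 + (-0.77415 − 5.06751)/3 = -2.72137
T_{2}^{(1)} = -3.07213 + (-3.07213 − (-0.77415))/3 = -3.83812
T_{2}^{(2)} = -3.83812 + (-3.83812 − (-2.72137))/15 = -3.91257

-3.913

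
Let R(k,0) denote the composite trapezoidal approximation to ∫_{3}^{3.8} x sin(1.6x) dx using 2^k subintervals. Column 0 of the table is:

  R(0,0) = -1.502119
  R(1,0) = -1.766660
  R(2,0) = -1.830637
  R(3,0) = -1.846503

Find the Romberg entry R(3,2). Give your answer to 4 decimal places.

R(2,1) = -1.830637 + (-1.830637 − (-1.766660))/3 = -1.851963
R(3,1) = (4·(-1.846503) − (-1.830637)) / 3 = -1.851792
R(3,2) = (16·(-1.851792) − (-1.851963)) / 15 = -1.851781
(Column j=1 coincides with Simpson's rule on the same nodes.)

-1.8518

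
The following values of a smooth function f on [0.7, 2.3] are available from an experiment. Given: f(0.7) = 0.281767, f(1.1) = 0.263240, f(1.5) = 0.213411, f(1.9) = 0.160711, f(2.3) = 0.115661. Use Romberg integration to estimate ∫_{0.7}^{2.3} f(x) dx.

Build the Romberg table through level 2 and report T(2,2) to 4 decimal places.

T(0,0) (trapezoid, 1 panel, h=1.6000): 0.317942
T(1,0) (trapezoid, 2 panels, h=0.8000): 0.329700
T(2,0) (trapezoid, 4 panels, h=0.4000): 0.334430
T(1,1) = 0.329700 + (0.329700 − 0.317942)/3 = 0.333619
T(2,1) = 0.334430 + (0.334430 − 0.329700)/3 = 0.336007
T(2,2) = 0.336007 + (0.336007 − 0.333619)/15 = 0.336166

0.3362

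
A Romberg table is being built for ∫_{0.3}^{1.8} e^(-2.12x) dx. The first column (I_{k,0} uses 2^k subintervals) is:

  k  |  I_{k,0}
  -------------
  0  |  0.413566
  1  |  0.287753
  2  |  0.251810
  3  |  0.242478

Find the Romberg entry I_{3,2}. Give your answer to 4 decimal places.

I_{2,1} = (4·0.251810 − 0.287753) / 3 = 0.239829
I_{3,1} = (4·0.242478 − 0.251810) / 3 = 0.239367
I_{3,2} = (16·0.239367 − 0.239829) / 15 = 0.239336

0.2393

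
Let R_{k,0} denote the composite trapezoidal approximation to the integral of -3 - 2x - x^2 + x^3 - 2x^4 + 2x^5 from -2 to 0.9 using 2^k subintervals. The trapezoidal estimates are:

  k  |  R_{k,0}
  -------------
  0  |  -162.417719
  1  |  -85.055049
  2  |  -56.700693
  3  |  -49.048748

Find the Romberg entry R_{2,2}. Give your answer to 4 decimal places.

-46.4480

Richardson extrapolation on the trapezoidal column (denominator 4−1=3):
R_{1,1} = (4·(-85.055049) − (-162.417719)) / 3 = -59.267492
R_{2,1} = -56.700693 + (-56.700693 − (-85.055049))/3 = -47.249241
R_{2,2} = -47.249241 + (-47.249241 − (-59.267492))/15 = -46.448024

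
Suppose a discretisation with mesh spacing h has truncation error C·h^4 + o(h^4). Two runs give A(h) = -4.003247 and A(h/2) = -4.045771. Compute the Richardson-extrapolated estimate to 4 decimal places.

The leading error scales as h^4; refining by a factor of 2 reduces it by 2^4 = 16.
Extrapolated value = (16·A(h/2) − A(h)) / (16 − 1)
= (16·(-4.045771) − (-4.003247)) / 15
= -60.729089 / 15 = -4.048606

-4.0486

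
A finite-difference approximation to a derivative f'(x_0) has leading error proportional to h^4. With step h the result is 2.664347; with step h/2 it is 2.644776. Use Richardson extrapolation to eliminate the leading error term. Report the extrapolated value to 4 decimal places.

Extrapolated value = (16·A(h/2) − A(h)) / (16 − 1)
= (16·2.644776 − 2.664347) / 15
= 39.652069 / 15 = 2.643471

2.6435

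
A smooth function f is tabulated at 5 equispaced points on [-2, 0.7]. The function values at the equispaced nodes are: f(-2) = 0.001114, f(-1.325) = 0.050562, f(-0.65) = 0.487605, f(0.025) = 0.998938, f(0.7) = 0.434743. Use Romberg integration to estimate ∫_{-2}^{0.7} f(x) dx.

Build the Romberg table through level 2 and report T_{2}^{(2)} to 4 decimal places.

1.2746

T_{0}^{(0)} (trapezoid, 1 panel, h=2.7000): 0.588407
T_{1}^{(0)} (trapezoid, 2 panels, h=1.3500): 0.952470
T_{2}^{(0)} (trapezoid, 4 panels, h=0.6750): 1.184648
T_{1}^{(1)} = 0.952470 + (0.952470 − 0.588407)/3 = 1.073824
T_{2}^{(1)} = 1.184648 + (1.184648 − 0.952470)/3 = 1.262041
T_{2}^{(2)} = 1.262041 + (1.262041 − 1.073824)/15 = 1.274589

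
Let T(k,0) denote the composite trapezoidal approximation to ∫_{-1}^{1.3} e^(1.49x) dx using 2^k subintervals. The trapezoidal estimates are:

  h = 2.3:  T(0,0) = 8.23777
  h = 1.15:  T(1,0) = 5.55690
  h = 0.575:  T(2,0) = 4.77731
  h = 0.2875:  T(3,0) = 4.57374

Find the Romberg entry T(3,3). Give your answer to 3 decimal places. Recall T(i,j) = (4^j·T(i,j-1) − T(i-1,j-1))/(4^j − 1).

Richardson extrapolation on the trapezoidal column (denominator 4−1=3):
T(1,1) = (4·5.55690 − 8.23777) / 3 = 4.66328
T(2,1) = (4·4.77731 − 5.55690) / 3 = 4.51745
T(3,1) = (4·4.57374 − 4.77731) / 3 = 4.50588
T(2,2) = (16·4.51745 − 4.66328) / 15 = 4.50773
T(3,2) = (16·4.50588 − 4.51745) / 15 = 4.50511
T(3,3) = 4.50511 + (4.50511 − 4.50773)/63 = 4.50507

4.505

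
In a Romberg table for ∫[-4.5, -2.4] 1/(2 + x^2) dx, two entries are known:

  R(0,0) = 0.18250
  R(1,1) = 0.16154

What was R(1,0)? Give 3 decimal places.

0.167

From R(1,1) = (4·R(1,0) − R(0,0))/3, solve for R(1,0):
4·R(1,0) = 3·0.16154 + 0.18250 = 0.66712
R(1,0) = 0.16678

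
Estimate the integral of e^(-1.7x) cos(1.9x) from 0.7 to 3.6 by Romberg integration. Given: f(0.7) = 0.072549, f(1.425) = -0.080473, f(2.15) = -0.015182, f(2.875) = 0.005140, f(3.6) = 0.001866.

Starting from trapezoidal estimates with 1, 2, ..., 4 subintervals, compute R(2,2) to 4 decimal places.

-0.0668

R(0,0) (trapezoid, 1 panel, h=2.9000): 0.107902
R(1,0) (trapezoid, 2 panels, h=1.4500): 0.031937
R(2,0) (trapezoid, 4 panels, h=0.7250): -0.038648
R(1,1) = 0.031937 + (0.031937 − 0.107902)/3 = 0.006615
R(2,1) = -0.038648 + (-0.038648 − 0.031937)/3 = -0.062176
R(2,2) = -0.062176 + (-0.062176 − 0.006615)/15 = -0.066762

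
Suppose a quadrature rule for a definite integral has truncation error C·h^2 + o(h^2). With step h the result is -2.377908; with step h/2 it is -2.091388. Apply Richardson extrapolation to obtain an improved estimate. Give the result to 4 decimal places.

-1.9959

Extrapolated value = (4·A(h/2) − A(h)) / (4 − 1)
= (4·(-2.091388) − (-2.377908)) / 3
= -5.987644 / 3 = -1.995881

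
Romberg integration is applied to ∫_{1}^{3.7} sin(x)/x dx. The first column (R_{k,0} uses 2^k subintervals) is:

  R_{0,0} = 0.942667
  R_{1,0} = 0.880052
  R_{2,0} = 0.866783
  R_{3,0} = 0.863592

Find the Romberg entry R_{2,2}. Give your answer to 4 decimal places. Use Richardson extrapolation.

Richardson extrapolation on the trapezoidal column (denominator 4−1=3):
R_{1,1} = (4·0.880052 − 0.942667) / 3 = 0.859180
R_{2,1} = 0.866783 + (0.866783 − 0.880052)/3 = 0.862360
R_{2,2} = (16·0.862360 − 0.859180) / 15 = 0.862572

0.8626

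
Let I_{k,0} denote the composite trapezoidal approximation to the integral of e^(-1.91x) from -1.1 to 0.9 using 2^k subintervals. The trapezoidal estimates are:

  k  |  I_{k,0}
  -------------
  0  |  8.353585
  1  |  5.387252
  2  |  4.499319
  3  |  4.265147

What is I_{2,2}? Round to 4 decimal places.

Richardson extrapolation on the trapezoidal column (denominator 4−1=3):
I_{1,1} = 5.387252 + (5.387252 − 8.353585)/3 = 4.398474
I_{2,1} = 4.499319 + (4.499319 − 5.387252)/3 = 4.203341
I_{2,2} = (16·4.203341 − 4.398474) / 15 = 4.190332

4.1903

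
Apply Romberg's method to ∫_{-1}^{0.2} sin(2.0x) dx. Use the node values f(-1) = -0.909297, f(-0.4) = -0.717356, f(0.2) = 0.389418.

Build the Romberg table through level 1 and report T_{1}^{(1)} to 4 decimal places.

T_{0}^{(0)} (trapezoid, 1 panel, h=1.2000): -0.311927
T_{1}^{(0)} (trapezoid, 2 panels, h=0.6000): -0.586377
T_{1}^{(1)} = -0.586377 + (-0.586377 − (-0.311927))/3 = -0.677860

-0.6779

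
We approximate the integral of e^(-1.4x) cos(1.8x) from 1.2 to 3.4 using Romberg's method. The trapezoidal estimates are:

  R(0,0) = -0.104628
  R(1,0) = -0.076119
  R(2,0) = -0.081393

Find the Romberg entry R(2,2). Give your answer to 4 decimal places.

R(1,1) = (4·(-0.076119) − (-0.104628)) / 3 = -0.066616
R(2,1) = -0.081393 + (-0.081393 − (-0.076119))/3 = -0.083151
R(2,2) = (16·(-0.083151) − (-0.066616)) / 15 = -0.084253

-0.0843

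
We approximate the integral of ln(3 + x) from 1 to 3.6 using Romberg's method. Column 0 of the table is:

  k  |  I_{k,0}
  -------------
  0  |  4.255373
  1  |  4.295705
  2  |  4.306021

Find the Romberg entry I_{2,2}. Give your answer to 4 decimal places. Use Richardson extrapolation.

Richardson extrapolation on the trapezoidal column (denominator 4−1=3):
I_{1,1} = (4·4.295705 − 4.255373) / 3 = 4.309149
I_{2,1} = 4.306021 + (4.306021 − 4.295705)/3 = 4.309460
I_{2,2} = (16·4.309460 − 4.309149) / 15 = 4.309481
(Column j=1 coincides with Simpson's rule on the same nodes.)

4.3095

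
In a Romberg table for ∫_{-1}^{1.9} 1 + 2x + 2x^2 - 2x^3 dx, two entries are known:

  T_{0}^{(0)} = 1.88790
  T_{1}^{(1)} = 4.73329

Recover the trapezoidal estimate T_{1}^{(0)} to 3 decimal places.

From T_{1}^{(1)} = (4·T_{1}^{(0)} − T_{0}^{(0)})/3, solve for T_{1}^{(0)}:
4·T_{1}^{(0)} = 3·4.73329 + 1.88790 = 16.08777
T_{1}^{(0)} = 4.02194

4.022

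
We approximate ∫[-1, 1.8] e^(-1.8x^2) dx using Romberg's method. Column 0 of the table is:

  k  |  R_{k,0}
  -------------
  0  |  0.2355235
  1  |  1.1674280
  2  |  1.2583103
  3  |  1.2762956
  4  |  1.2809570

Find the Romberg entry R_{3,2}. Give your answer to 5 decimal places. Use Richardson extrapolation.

Richardson extrapolation on the trapezoidal column (denominator 4−1=3):
R_{2,1} = (4·1.2583103 − 1.1674280) / 3 = 1.2886044
R_{3,1} = (4·1.2762956 − 1.2583103) / 3 = 1.2822907
R_{3,2} = (16·1.2822907 − 1.2886044) / 15 = 1.2818698
(Column j=1 coincides with Simpson's rule on the same nodes.)

1.28187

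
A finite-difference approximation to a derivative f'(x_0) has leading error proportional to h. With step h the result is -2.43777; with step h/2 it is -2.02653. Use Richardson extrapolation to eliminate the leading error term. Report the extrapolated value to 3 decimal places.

-1.615

The leading error scales as h; refining by a factor of 2 reduces it by 2^1 = 2.
Extrapolated value = (2·A(h/2) − A(h)) / (2 − 1)
= (2·(-2.02653) − (-2.43777)) / 1
= -1.61529 / 1 = -1.61529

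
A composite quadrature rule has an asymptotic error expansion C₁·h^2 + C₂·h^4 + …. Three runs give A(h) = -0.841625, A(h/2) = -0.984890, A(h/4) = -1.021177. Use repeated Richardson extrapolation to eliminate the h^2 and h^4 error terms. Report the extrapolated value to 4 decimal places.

First eliminate the h^2 term (factor 2^2 = 4):
  B₁ = (4·(-0.984890) − (-0.841625))/3 = -1.032645
  B₂ = (4·(-1.021177) − (-0.984890))/3 = -1.033273
Then eliminate the h^4 term (factor 2^4 = 16):
  (16·(-1.033273) − (-1.032645))/15 = -1.033315

-1.0333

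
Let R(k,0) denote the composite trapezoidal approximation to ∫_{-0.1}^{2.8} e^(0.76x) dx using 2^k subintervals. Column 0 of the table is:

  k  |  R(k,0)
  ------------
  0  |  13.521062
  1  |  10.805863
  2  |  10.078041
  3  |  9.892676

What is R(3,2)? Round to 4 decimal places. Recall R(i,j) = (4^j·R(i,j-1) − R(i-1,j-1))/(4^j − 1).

R(2,1) = 10.078041 + (10.078041 − 10.805863)/3 = 9.835434
R(3,1) = (4·9.892676 − 10.078041) / 3 = 9.830888
R(3,2) = (16·9.830888 − 9.835434) / 15 = 9.830585
(Column j=1 coincides with Simpson's rule on the same nodes.)

9.8306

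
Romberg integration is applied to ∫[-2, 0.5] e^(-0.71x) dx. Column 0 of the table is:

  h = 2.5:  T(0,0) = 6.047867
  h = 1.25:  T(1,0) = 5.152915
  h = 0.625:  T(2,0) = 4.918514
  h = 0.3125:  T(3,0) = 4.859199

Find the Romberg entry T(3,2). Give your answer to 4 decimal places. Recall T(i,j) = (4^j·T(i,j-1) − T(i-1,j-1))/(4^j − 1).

T(2,1) = 4.918514 + (4.918514 − 5.152915)/3 = 4.840380
T(3,1) = 4.859199 + (4.859199 − 4.918514)/3 = 4.839427
T(3,2) = 4.839427 + (4.839427 − 4.840380)/15 = 4.839363

4.8394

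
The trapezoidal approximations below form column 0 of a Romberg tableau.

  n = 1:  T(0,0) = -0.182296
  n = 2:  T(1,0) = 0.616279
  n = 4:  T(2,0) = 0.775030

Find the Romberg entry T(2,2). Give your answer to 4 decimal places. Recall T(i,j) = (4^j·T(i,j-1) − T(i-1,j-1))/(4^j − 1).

Richardson extrapolation on the trapezoidal column (denominator 4−1=3):
T(1,1) = (4·0.616279 − (-0.182296)) / 3 = 0.882471
T(2,1) = 0.775030 + (0.775030 − 0.616279)/3 = 0.827947
T(2,2) = (16·0.827947 − 0.882471) / 15 = 0.824312

0.8243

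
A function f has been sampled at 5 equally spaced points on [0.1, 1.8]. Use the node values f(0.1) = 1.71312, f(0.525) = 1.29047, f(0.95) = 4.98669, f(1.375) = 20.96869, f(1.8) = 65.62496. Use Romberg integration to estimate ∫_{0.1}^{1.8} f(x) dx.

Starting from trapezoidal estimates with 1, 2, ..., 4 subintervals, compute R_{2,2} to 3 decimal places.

R_{0,0} (trapezoid, 1 panel, h=1.7000): 57.23737
R_{1,0} (trapezoid, 2 panels, h=0.8500): 32.85737
R_{2,0} (trapezoid, 4 panels, h=0.4250): 25.88883
R_{1,1} = 32.85737 + (32.85737 − 57.23737)/3 = 24.73070
R_{2,1} = 25.88883 + (25.88883 − 32.85737)/3 = 23.56598
R_{2,2} = 23.56598 + (23.56598 − 24.73070)/15 = 23.48833

23.488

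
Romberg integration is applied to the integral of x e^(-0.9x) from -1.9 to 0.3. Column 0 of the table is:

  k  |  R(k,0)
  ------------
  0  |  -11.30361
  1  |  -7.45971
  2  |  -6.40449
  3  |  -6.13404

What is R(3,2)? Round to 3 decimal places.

Richardson extrapolation on the trapezoidal column (denominator 4−1=3):
R(2,1) = (4·(-6.40449) − (-7.45971)) / 3 = -6.05275
R(3,1) = (4·(-6.13404) − (-6.40449)) / 3 = -6.04389
R(3,2) = -6.04389 + (-6.04389 − (-6.05275))/15 = -6.04330

-6.043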